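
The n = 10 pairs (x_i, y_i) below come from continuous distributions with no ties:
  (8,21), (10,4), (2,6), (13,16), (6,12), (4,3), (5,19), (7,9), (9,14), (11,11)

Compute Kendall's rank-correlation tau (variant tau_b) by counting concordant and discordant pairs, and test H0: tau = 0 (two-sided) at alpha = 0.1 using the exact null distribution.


Step 1: Enumerate the 45 unordered pairs (i,j) with i<j and classify each by sign(x_j-x_i) * sign(y_j-y_i).
  (1,2):dx=+2,dy=-17->D; (1,3):dx=-6,dy=-15->C; (1,4):dx=+5,dy=-5->D; (1,5):dx=-2,dy=-9->C
  (1,6):dx=-4,dy=-18->C; (1,7):dx=-3,dy=-2->C; (1,8):dx=-1,dy=-12->C; (1,9):dx=+1,dy=-7->D
  (1,10):dx=+3,dy=-10->D; (2,3):dx=-8,dy=+2->D; (2,4):dx=+3,dy=+12->C; (2,5):dx=-4,dy=+8->D
  (2,6):dx=-6,dy=-1->C; (2,7):dx=-5,dy=+15->D; (2,8):dx=-3,dy=+5->D; (2,9):dx=-1,dy=+10->D
  (2,10):dx=+1,dy=+7->C; (3,4):dx=+11,dy=+10->C; (3,5):dx=+4,dy=+6->C; (3,6):dx=+2,dy=-3->D
  (3,7):dx=+3,dy=+13->C; (3,8):dx=+5,dy=+3->C; (3,9):dx=+7,dy=+8->C; (3,10):dx=+9,dy=+5->C
  (4,5):dx=-7,dy=-4->C; (4,6):dx=-9,dy=-13->C; (4,7):dx=-8,dy=+3->D; (4,8):dx=-6,dy=-7->C
  (4,9):dx=-4,dy=-2->C; (4,10):dx=-2,dy=-5->C; (5,6):dx=-2,dy=-9->C; (5,7):dx=-1,dy=+7->D
  (5,8):dx=+1,dy=-3->D; (5,9):dx=+3,dy=+2->C; (5,10):dx=+5,dy=-1->D; (6,7):dx=+1,dy=+16->C
  (6,8):dx=+3,dy=+6->C; (6,9):dx=+5,dy=+11->C; (6,10):dx=+7,dy=+8->C; (7,8):dx=+2,dy=-10->D
  (7,9):dx=+4,dy=-5->D; (7,10):dx=+6,dy=-8->D; (8,9):dx=+2,dy=+5->C; (8,10):dx=+4,dy=+2->C
  (9,10):dx=+2,dy=-3->D
Step 2: C = 27, D = 18, total pairs = 45.
Step 3: tau = (C - D)/(n(n-1)/2) = (27 - 18)/45 = 0.200000.
Step 4: Exact two-sided p-value (enumerate n! = 3628800 permutations of y under H0): p = 0.484313.
Step 5: alpha = 0.1. fail to reject H0.

tau_b = 0.2000 (C=27, D=18), p = 0.484313, fail to reject H0.


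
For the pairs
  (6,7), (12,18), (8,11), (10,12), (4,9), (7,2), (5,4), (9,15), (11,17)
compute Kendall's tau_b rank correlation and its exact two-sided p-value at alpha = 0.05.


Step 1: Enumerate the 36 unordered pairs (i,j) with i<j and classify each by sign(x_j-x_i) * sign(y_j-y_i).
  (1,2):dx=+6,dy=+11->C; (1,3):dx=+2,dy=+4->C; (1,4):dx=+4,dy=+5->C; (1,5):dx=-2,dy=+2->D
  (1,6):dx=+1,dy=-5->D; (1,7):dx=-1,dy=-3->C; (1,8):dx=+3,dy=+8->C; (1,9):dx=+5,dy=+10->C
  (2,3):dx=-4,dy=-7->C; (2,4):dx=-2,dy=-6->C; (2,5):dx=-8,dy=-9->C; (2,6):dx=-5,dy=-16->C
  (2,7):dx=-7,dy=-14->C; (2,8):dx=-3,dy=-3->C; (2,9):dx=-1,dy=-1->C; (3,4):dx=+2,dy=+1->C
  (3,5):dx=-4,dy=-2->C; (3,6):dx=-1,dy=-9->C; (3,7):dx=-3,dy=-7->C; (3,8):dx=+1,dy=+4->C
  (3,9):dx=+3,dy=+6->C; (4,5):dx=-6,dy=-3->C; (4,6):dx=-3,dy=-10->C; (4,7):dx=-5,dy=-8->C
  (4,8):dx=-1,dy=+3->D; (4,9):dx=+1,dy=+5->C; (5,6):dx=+3,dy=-7->D; (5,7):dx=+1,dy=-5->D
  (5,8):dx=+5,dy=+6->C; (5,9):dx=+7,dy=+8->C; (6,7):dx=-2,dy=+2->D; (6,8):dx=+2,dy=+13->C
  (6,9):dx=+4,dy=+15->C; (7,8):dx=+4,dy=+11->C; (7,9):dx=+6,dy=+13->C; (8,9):dx=+2,dy=+2->C
Step 2: C = 30, D = 6, total pairs = 36.
Step 3: tau = (C - D)/(n(n-1)/2) = (30 - 6)/36 = 0.666667.
Step 4: Exact two-sided p-value (enumerate n! = 362880 permutations of y under H0): p = 0.012665.
Step 5: alpha = 0.05. reject H0.

tau_b = 0.6667 (C=30, D=6), p = 0.012665, reject H0.


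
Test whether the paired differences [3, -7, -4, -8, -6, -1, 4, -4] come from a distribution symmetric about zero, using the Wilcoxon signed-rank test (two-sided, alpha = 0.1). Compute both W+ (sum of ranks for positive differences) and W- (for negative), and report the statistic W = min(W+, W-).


Step 1: Drop any zero differences (none here) and take |d_i|.
|d| = [3, 7, 4, 8, 6, 1, 4, 4]
Step 2: Midrank |d_i| (ties get averaged ranks).
ranks: |3|->2, |7|->7, |4|->4, |8|->8, |6|->6, |1|->1, |4|->4, |4|->4
Step 3: Attach original signs; sum ranks with positive sign and with negative sign.
W+ = 2 + 4 = 6
W- = 7 + 4 + 8 + 6 + 1 + 4 = 30
(Check: W+ + W- = 36 should equal n(n+1)/2 = 36.)
Step 4: Test statistic W = min(W+, W-) = 6.
Step 5: Ties in |d|, so use the tie-corrected normal approximation.
        E[W] = n(n+1)/4 = 8*9/4 = 18.
        Tie groups: |d|=4 (t=3); sum(t^3 - t) = 24.
        Var[W] = n(n+1)(2n+1)/24 - sum(t^3-t)/48 = 1224/24 - 24/48 = 50.5.
        z = (W - E[W]) / sqrt(Var[W]) = (6 - 18) / 7.1063 = -1.6886.
        Two-sided p = 2*Phi(z) = 0.091290.
Step 6: alpha = 0.1. reject H0.

W+ = 6, W- = 30, W = min = 6, p = 0.091290, reject H0.


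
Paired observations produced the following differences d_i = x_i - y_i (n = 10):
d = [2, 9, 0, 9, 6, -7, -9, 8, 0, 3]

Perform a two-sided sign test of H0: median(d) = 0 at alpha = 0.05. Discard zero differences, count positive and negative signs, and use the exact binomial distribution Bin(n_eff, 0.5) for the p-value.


Step 1: Discard zero differences. Original n = 10; n_eff = number of nonzero differences = 8.
Nonzero differences (with sign): +2, +9, +9, +6, -7, -9, +8, +3
Step 2: Count signs: positive = 6, negative = 2.
Step 3: Under H0: P(positive) = 0.5, so the number of positives S ~ Bin(8, 0.5).
Step 4: Two-sided exact p-value = sum of Bin(8,0.5) probabilities at or below the observed probability = 0.289062.
Step 5: alpha = 0.05. fail to reject H0.

n_eff = 8, pos = 6, neg = 2, p = 0.289062, fail to reject H0.


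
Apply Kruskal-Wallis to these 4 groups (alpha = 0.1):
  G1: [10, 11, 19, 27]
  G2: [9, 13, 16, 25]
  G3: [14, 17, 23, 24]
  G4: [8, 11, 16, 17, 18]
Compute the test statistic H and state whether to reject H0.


Step 1: Combine all N = 17 observations and assign midranks.
sorted (value, group, rank): (8,G4,1), (9,G2,2), (10,G1,3), (11,G1,4.5), (11,G4,4.5), (13,G2,6), (14,G3,7), (16,G2,8.5), (16,G4,8.5), (17,G3,10.5), (17,G4,10.5), (18,G4,12), (19,G1,13), (23,G3,14), (24,G3,15), (25,G2,16), (27,G1,17)
Step 2: Sum ranks within each group.
R_1 = 37.5 (n_1 = 4)
R_2 = 32.5 (n_2 = 4)
R_3 = 46.5 (n_3 = 4)
R_4 = 36.5 (n_4 = 5)
Step 3: H = 12/(N(N+1)) * sum(R_i^2/n_i) - 3(N+1)
     = 12/(17*18) * (37.5^2/4 + 32.5^2/4 + 46.5^2/4 + 36.5^2/5) - 3*18
     = 0.039216 * 1422.64 - 54
     = 1.789706.
Step 4: Ties present; correction factor C = 1 - 18/(17^3 - 17) = 0.996324. Corrected H = 1.789706 / 0.996324 = 1.796310.
Step 5: Under H0, H ~ chi^2(3); p-value = 0.615738.
Step 6: alpha = 0.1. fail to reject H0.

H = 1.7963, df = 3, p = 0.615738, fail to reject H0.


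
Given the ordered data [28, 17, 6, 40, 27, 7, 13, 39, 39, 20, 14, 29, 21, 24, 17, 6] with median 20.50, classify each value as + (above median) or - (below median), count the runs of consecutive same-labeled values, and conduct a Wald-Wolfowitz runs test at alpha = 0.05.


Step 1: Compute median = 20.50; label A = above, B = below.
Labels in order: ABBAABBAABBAAABB  (n_A = 8, n_B = 8)
Step 2: Count runs R = 8.
Step 3: Under H0 (random ordering), E[R] = 2*n_A*n_B/(n_A+n_B) + 1 = 2*8*8/16 + 1 = 9.0000.
        Var[R] = 2*n_A*n_B*(2*n_A*n_B - n_A - n_B) / ((n_A+n_B)^2 * (n_A+n_B-1)) = 14336/3840 = 3.7333.
        SD[R] = 1.9322.
Step 4: Continuity-corrected z = (R + 0.5 - E[R]) / SD[R] = (8 + 0.5 - 9.0000) / 1.9322 = -0.2588.
Step 5: Two-sided p-value via normal approximation = 2*(1 - Phi(|z|)) = 0.795809.
Step 6: alpha = 0.05. fail to reject H0.

R = 8, z = -0.2588, p = 0.795809, fail to reject H0.


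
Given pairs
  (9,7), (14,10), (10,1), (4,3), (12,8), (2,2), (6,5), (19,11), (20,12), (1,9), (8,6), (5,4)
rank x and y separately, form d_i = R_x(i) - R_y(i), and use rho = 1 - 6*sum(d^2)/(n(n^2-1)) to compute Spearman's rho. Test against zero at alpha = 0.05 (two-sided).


Step 1: Rank x and y separately (midranks; no ties here).
rank(x): 9->7, 14->10, 10->8, 4->3, 12->9, 2->2, 6->5, 19->11, 20->12, 1->1, 8->6, 5->4
rank(y): 7->7, 10->10, 1->1, 3->3, 8->8, 2->2, 5->5, 11->11, 12->12, 9->9, 6->6, 4->4
Step 2: d_i = R_x(i) - R_y(i); compute d_i^2.
  (7-7)^2=0, (10-10)^2=0, (8-1)^2=49, (3-3)^2=0, (9-8)^2=1, (2-2)^2=0, (5-5)^2=0, (11-11)^2=0, (12-12)^2=0, (1-9)^2=64, (6-6)^2=0, (4-4)^2=0
sum(d^2) = 114.
Step 3: rho = 1 - 6*114 / (12*(12^2 - 1)) = 1 - 684/1716 = 0.601399.
Step 4: Under H0, t = rho * sqrt((n-2)/(1-rho^2)) = 2.3804 ~ t(10).
Step 5: Two-sided p-value from the t-distribution with 10 df = 0.038588.
Step 6: alpha = 0.05. reject H0.

rho = 0.6014, p = 0.038588, reject H0 at alpha = 0.05.


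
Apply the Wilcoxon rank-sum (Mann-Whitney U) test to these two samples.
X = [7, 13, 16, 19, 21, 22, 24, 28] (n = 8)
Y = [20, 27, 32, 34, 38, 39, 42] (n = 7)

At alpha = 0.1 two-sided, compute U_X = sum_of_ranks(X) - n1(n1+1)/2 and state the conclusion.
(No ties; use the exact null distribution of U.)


Step 1: Combine and sort all 15 observations; assign midranks.
sorted (value, group): (7,X), (13,X), (16,X), (19,X), (20,Y), (21,X), (22,X), (24,X), (27,Y), (28,X), (32,Y), (34,Y), (38,Y), (39,Y), (42,Y)
ranks: 7->1, 13->2, 16->3, 19->4, 20->5, 21->6, 22->7, 24->8, 27->9, 28->10, 32->11, 34->12, 38->13, 39->14, 42->15
Step 2: Rank sum for X: R1 = 1 + 2 + 3 + 4 + 6 + 7 + 8 + 10 = 41.
Step 3: U_X = R1 - n1(n1+1)/2 = 41 - 8*9/2 = 41 - 36 = 5.
       U_Y = n1*n2 - U_X = 56 - 5 = 51.
Step 4: No ties, so the exact null distribution of U (based on enumerating the C(15,8) = 6435 equally likely rank assignments) gives the two-sided p-value.
Step 5: p-value = 0.005905; compare to alpha = 0.1. reject H0.

U_X = 5, p = 0.005905, reject H0 at alpha = 0.1.


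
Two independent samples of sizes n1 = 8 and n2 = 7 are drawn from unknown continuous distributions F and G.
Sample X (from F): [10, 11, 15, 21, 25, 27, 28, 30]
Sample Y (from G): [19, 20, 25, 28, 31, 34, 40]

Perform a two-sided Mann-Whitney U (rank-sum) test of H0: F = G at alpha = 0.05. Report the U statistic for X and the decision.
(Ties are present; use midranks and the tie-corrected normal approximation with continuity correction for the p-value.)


Step 1: Combine and sort all 15 observations; assign midranks.
sorted (value, group): (10,X), (11,X), (15,X), (19,Y), (20,Y), (21,X), (25,X), (25,Y), (27,X), (28,X), (28,Y), (30,X), (31,Y), (34,Y), (40,Y)
ranks: 10->1, 11->2, 15->3, 19->4, 20->5, 21->6, 25->7.5, 25->7.5, 27->9, 28->10.5, 28->10.5, 30->12, 31->13, 34->14, 40->15
Step 2: Rank sum for X: R1 = 1 + 2 + 3 + 6 + 7.5 + 9 + 10.5 + 12 = 51.
Step 3: U_X = R1 - n1(n1+1)/2 = 51 - 8*9/2 = 51 - 36 = 15.
       U_Y = n1*n2 - U_X = 56 - 15 = 41.
Step 4: Ties are present, so use the tie-corrected normal approximation (with continuity correction) for the p-value.
Step 5: p-value = 0.147286; compare to alpha = 0.05. fail to reject H0.

U_X = 15, p = 0.147286, fail to reject H0 at alpha = 0.05.


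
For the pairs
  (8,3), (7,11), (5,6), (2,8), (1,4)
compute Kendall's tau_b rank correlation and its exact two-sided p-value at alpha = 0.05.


Step 1: Enumerate the 10 unordered pairs (i,j) with i<j and classify each by sign(x_j-x_i) * sign(y_j-y_i).
  (1,2):dx=-1,dy=+8->D; (1,3):dx=-3,dy=+3->D; (1,4):dx=-6,dy=+5->D; (1,5):dx=-7,dy=+1->D
  (2,3):dx=-2,dy=-5->C; (2,4):dx=-5,dy=-3->C; (2,5):dx=-6,dy=-7->C; (3,4):dx=-3,dy=+2->D
  (3,5):dx=-4,dy=-2->C; (4,5):dx=-1,dy=-4->C
Step 2: C = 5, D = 5, total pairs = 10.
Step 3: tau = (C - D)/(n(n-1)/2) = (5 - 5)/10 = 0.000000.
Step 4: Exact two-sided p-value (enumerate n! = 120 permutations of y under H0): p = 1.000000.
Step 5: alpha = 0.05. fail to reject H0.

tau_b = 0.0000 (C=5, D=5), p = 1.000000, fail to reject H0.


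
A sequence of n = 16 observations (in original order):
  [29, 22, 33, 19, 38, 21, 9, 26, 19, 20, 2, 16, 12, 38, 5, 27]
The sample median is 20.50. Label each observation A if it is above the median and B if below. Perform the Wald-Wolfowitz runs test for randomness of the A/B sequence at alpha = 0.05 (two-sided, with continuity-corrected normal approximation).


Step 1: Compute median = 20.50; label A = above, B = below.
Labels in order: AAABAABABBBBBABA  (n_A = 8, n_B = 8)
Step 2: Count runs R = 9.
Step 3: Under H0 (random ordering), E[R] = 2*n_A*n_B/(n_A+n_B) + 1 = 2*8*8/16 + 1 = 9.0000.
        Var[R] = 2*n_A*n_B*(2*n_A*n_B - n_A - n_B) / ((n_A+n_B)^2 * (n_A+n_B-1)) = 14336/3840 = 3.7333.
        SD[R] = 1.9322.
Step 4: R = E[R], so z = 0 with no continuity correction.
Step 5: Two-sided p-value via normal approximation = 2*(1 - Phi(|z|)) = 1.000000.
Step 6: alpha = 0.05. fail to reject H0.

R = 9, z = 0.0000, p = 1.000000, fail to reject H0.


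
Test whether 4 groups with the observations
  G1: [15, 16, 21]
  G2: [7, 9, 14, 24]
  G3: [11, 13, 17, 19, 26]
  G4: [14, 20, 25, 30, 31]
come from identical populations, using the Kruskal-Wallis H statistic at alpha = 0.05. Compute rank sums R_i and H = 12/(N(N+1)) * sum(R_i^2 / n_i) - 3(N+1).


Step 1: Combine all N = 17 observations and assign midranks.
sorted (value, group, rank): (7,G2,1), (9,G2,2), (11,G3,3), (13,G3,4), (14,G2,5.5), (14,G4,5.5), (15,G1,7), (16,G1,8), (17,G3,9), (19,G3,10), (20,G4,11), (21,G1,12), (24,G2,13), (25,G4,14), (26,G3,15), (30,G4,16), (31,G4,17)
Step 2: Sum ranks within each group.
R_1 = 27 (n_1 = 3)
R_2 = 21.5 (n_2 = 4)
R_3 = 41 (n_3 = 5)
R_4 = 63.5 (n_4 = 5)
Step 3: H = 12/(N(N+1)) * sum(R_i^2/n_i) - 3(N+1)
     = 12/(17*18) * (27^2/3 + 21.5^2/4 + 41^2/5 + 63.5^2/5) - 3*18
     = 0.039216 * 1501.21 - 54
     = 4.871078.
Step 4: Ties present; correction factor C = 1 - 6/(17^3 - 17) = 0.998775. Corrected H = 4.871078 / 0.998775 = 4.877055.
Step 5: Under H0, H ~ chi^2(3); p-value = 0.181024.
Step 6: alpha = 0.05. fail to reject H0.

H = 4.8771, df = 3, p = 0.181024, fail to reject H0.


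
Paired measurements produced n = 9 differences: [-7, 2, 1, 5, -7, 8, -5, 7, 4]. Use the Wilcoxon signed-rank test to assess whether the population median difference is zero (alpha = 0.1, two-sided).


Step 1: Drop any zero differences (none here) and take |d_i|.
|d| = [7, 2, 1, 5, 7, 8, 5, 7, 4]
Step 2: Midrank |d_i| (ties get averaged ranks).
ranks: |7|->7, |2|->2, |1|->1, |5|->4.5, |7|->7, |8|->9, |5|->4.5, |7|->7, |4|->3
Step 3: Attach original signs; sum ranks with positive sign and with negative sign.
W+ = 2 + 1 + 4.5 + 9 + 7 + 3 = 26.5
W- = 7 + 7 + 4.5 = 18.5
(Check: W+ + W- = 45 should equal n(n+1)/2 = 45.)
Step 4: Test statistic W = min(W+, W-) = 18.5.
Step 5: Ties in |d|, so use the tie-corrected normal approximation.
        E[W] = n(n+1)/4 = 9*10/4 = 22.5.
        Tie groups: |d|=5 (t=2), |d|=7 (t=3); sum(t^3 - t) = 30.
        Var[W] = n(n+1)(2n+1)/24 - sum(t^3-t)/48 = 1710/24 - 30/48 = 70.625.
        z = (W - E[W]) / sqrt(Var[W]) = (18.5 - 22.5) / 8.4039 = -0.4760.
        Two-sided p = 2*Phi(z) = 0.634095.
Step 6: alpha = 0.1. fail to reject H0.

W+ = 26.5, W- = 18.5, W = min = 18.5, p = 0.634095, fail to reject H0.


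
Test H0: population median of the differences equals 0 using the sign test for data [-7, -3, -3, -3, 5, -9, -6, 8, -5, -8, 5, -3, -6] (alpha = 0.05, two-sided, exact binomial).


Step 1: Discard zero differences. Original n = 13; n_eff = number of nonzero differences = 13.
Nonzero differences (with sign): -7, -3, -3, -3, +5, -9, -6, +8, -5, -8, +5, -3, -6
Step 2: Count signs: positive = 3, negative = 10.
Step 3: Under H0: P(positive) = 0.5, so the number of positives S ~ Bin(13, 0.5).
Step 4: Two-sided exact p-value = sum of Bin(13,0.5) probabilities at or below the observed probability = 0.092285.
Step 5: alpha = 0.05. fail to reject H0.

n_eff = 13, pos = 3, neg = 10, p = 0.092285, fail to reject H0.


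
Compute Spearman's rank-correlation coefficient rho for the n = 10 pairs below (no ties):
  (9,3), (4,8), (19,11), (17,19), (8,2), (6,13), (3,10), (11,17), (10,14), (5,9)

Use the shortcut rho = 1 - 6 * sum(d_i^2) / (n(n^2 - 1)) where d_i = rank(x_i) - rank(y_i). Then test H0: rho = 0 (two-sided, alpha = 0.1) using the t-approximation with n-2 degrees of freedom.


Step 1: Rank x and y separately (midranks; no ties here).
rank(x): 9->6, 4->2, 19->10, 17->9, 8->5, 6->4, 3->1, 11->8, 10->7, 5->3
rank(y): 3->2, 8->3, 11->6, 19->10, 2->1, 13->7, 10->5, 17->9, 14->8, 9->4
Step 2: d_i = R_x(i) - R_y(i); compute d_i^2.
  (6-2)^2=16, (2-3)^2=1, (10-6)^2=16, (9-10)^2=1, (5-1)^2=16, (4-7)^2=9, (1-5)^2=16, (8-9)^2=1, (7-8)^2=1, (3-4)^2=1
sum(d^2) = 78.
Step 3: rho = 1 - 6*78 / (10*(10^2 - 1)) = 1 - 468/990 = 0.527273.
Step 4: Under H0, t = rho * sqrt((n-2)/(1-rho^2)) = 1.7552 ~ t(8).
Step 5: Two-sided p-value from the t-distribution with 8 df = 0.117308.
Step 6: alpha = 0.1. fail to reject H0.

rho = 0.5273, p = 0.117308, fail to reject H0 at alpha = 0.1.


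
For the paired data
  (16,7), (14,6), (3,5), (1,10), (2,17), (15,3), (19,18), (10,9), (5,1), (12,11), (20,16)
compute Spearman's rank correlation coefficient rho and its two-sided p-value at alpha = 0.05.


Step 1: Rank x and y separately (midranks; no ties here).
rank(x): 16->9, 14->7, 3->3, 1->1, 2->2, 15->8, 19->10, 10->5, 5->4, 12->6, 20->11
rank(y): 7->5, 6->4, 5->3, 10->7, 17->10, 3->2, 18->11, 9->6, 1->1, 11->8, 16->9
Step 2: d_i = R_x(i) - R_y(i); compute d_i^2.
  (9-5)^2=16, (7-4)^2=9, (3-3)^2=0, (1-7)^2=36, (2-10)^2=64, (8-2)^2=36, (10-11)^2=1, (5-6)^2=1, (4-1)^2=9, (6-8)^2=4, (11-9)^2=4
sum(d^2) = 180.
Step 3: rho = 1 - 6*180 / (11*(11^2 - 1)) = 1 - 1080/1320 = 0.181818.
Step 4: Under H0, t = rho * sqrt((n-2)/(1-rho^2)) = 0.5547 ~ t(9).
Step 5: Two-sided p-value from the t-distribution with 9 df = 0.592615.
Step 6: alpha = 0.05. fail to reject H0.

rho = 0.1818, p = 0.592615, fail to reject H0 at alpha = 0.05.


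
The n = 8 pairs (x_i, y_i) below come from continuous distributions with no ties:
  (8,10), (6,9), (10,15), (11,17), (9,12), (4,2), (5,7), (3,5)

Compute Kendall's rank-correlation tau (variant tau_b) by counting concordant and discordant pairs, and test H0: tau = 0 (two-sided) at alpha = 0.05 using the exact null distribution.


Step 1: Enumerate the 28 unordered pairs (i,j) with i<j and classify each by sign(x_j-x_i) * sign(y_j-y_i).
  (1,2):dx=-2,dy=-1->C; (1,3):dx=+2,dy=+5->C; (1,4):dx=+3,dy=+7->C; (1,5):dx=+1,dy=+2->C
  (1,6):dx=-4,dy=-8->C; (1,7):dx=-3,dy=-3->C; (1,8):dx=-5,dy=-5->C; (2,3):dx=+4,dy=+6->C
  (2,4):dx=+5,dy=+8->C; (2,5):dx=+3,dy=+3->C; (2,6):dx=-2,dy=-7->C; (2,7):dx=-1,dy=-2->C
  (2,8):dx=-3,dy=-4->C; (3,4):dx=+1,dy=+2->C; (3,5):dx=-1,dy=-3->C; (3,6):dx=-6,dy=-13->C
  (3,7):dx=-5,dy=-8->C; (3,8):dx=-7,dy=-10->C; (4,5):dx=-2,dy=-5->C; (4,6):dx=-7,dy=-15->C
  (4,7):dx=-6,dy=-10->C; (4,8):dx=-8,dy=-12->C; (5,6):dx=-5,dy=-10->C; (5,7):dx=-4,dy=-5->C
  (5,8):dx=-6,dy=-7->C; (6,7):dx=+1,dy=+5->C; (6,8):dx=-1,dy=+3->D; (7,8):dx=-2,dy=-2->C
Step 2: C = 27, D = 1, total pairs = 28.
Step 3: tau = (C - D)/(n(n-1)/2) = (27 - 1)/28 = 0.928571.
Step 4: Exact two-sided p-value (enumerate n! = 40320 permutations of y under H0): p = 0.000397.
Step 5: alpha = 0.05. reject H0.

tau_b = 0.9286 (C=27, D=1), p = 0.000397, reject H0.


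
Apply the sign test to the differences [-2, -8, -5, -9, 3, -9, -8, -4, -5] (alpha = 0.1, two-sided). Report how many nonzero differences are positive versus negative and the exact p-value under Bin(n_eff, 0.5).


Step 1: Discard zero differences. Original n = 9; n_eff = number of nonzero differences = 9.
Nonzero differences (with sign): -2, -8, -5, -9, +3, -9, -8, -4, -5
Step 2: Count signs: positive = 1, negative = 8.
Step 3: Under H0: P(positive) = 0.5, so the number of positives S ~ Bin(9, 0.5).
Step 4: Two-sided exact p-value = sum of Bin(9,0.5) probabilities at or below the observed probability = 0.039062.
Step 5: alpha = 0.1. reject H0.

n_eff = 9, pos = 1, neg = 8, p = 0.039062, reject H0.


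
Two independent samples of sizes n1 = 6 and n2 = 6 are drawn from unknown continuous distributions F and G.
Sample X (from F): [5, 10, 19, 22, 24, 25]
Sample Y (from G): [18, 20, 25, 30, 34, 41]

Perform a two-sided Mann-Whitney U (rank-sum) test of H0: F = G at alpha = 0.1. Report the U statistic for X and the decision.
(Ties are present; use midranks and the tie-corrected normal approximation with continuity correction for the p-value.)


Step 1: Combine and sort all 12 observations; assign midranks.
sorted (value, group): (5,X), (10,X), (18,Y), (19,X), (20,Y), (22,X), (24,X), (25,X), (25,Y), (30,Y), (34,Y), (41,Y)
ranks: 5->1, 10->2, 18->3, 19->4, 20->5, 22->6, 24->7, 25->8.5, 25->8.5, 30->10, 34->11, 41->12
Step 2: Rank sum for X: R1 = 1 + 2 + 4 + 6 + 7 + 8.5 = 28.5.
Step 3: U_X = R1 - n1(n1+1)/2 = 28.5 - 6*7/2 = 28.5 - 21 = 7.5.
       U_Y = n1*n2 - U_X = 36 - 7.5 = 28.5.
Step 4: Ties are present, so use the tie-corrected normal approximation (with continuity correction) for the p-value.
Step 5: p-value = 0.108695; compare to alpha = 0.1. fail to reject H0.

U_X = 7.5, p = 0.108695, fail to reject H0 at alpha = 0.1.


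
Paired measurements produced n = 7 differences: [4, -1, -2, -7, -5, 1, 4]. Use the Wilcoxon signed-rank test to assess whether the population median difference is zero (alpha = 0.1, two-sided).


Step 1: Drop any zero differences (none here) and take |d_i|.
|d| = [4, 1, 2, 7, 5, 1, 4]
Step 2: Midrank |d_i| (ties get averaged ranks).
ranks: |4|->4.5, |1|->1.5, |2|->3, |7|->7, |5|->6, |1|->1.5, |4|->4.5
Step 3: Attach original signs; sum ranks with positive sign and with negative sign.
W+ = 4.5 + 1.5 + 4.5 = 10.5
W- = 1.5 + 3 + 7 + 6 = 17.5
(Check: W+ + W- = 28 should equal n(n+1)/2 = 28.)
Step 4: Test statistic W = min(W+, W-) = 10.5.
Step 5: Ties in |d|, so use the tie-corrected normal approximation.
        E[W] = n(n+1)/4 = 7*8/4 = 14.
        Tie groups: |d|=1 (t=2), |d|=4 (t=2); sum(t^3 - t) = 12.
        Var[W] = n(n+1)(2n+1)/24 - sum(t^3-t)/48 = 840/24 - 12/48 = 34.75.
        z = (W - E[W]) / sqrt(Var[W]) = (10.5 - 14) / 5.8949 = -0.5937.
        Two-sided p = 2*Phi(z) = 0.552691.
Step 6: alpha = 0.1. fail to reject H0.

W+ = 10.5, W- = 17.5, W = min = 10.5, p = 0.552691, fail to reject H0.


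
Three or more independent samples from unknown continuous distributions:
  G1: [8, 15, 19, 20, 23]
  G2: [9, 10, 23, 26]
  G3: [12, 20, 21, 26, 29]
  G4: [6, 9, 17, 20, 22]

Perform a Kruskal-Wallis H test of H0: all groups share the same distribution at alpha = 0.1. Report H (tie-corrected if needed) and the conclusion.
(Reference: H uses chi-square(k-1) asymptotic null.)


Step 1: Combine all N = 19 observations and assign midranks.
sorted (value, group, rank): (6,G4,1), (8,G1,2), (9,G2,3.5), (9,G4,3.5), (10,G2,5), (12,G3,6), (15,G1,7), (17,G4,8), (19,G1,9), (20,G1,11), (20,G3,11), (20,G4,11), (21,G3,13), (22,G4,14), (23,G1,15.5), (23,G2,15.5), (26,G2,17.5), (26,G3,17.5), (29,G3,19)
Step 2: Sum ranks within each group.
R_1 = 44.5 (n_1 = 5)
R_2 = 41.5 (n_2 = 4)
R_3 = 66.5 (n_3 = 5)
R_4 = 37.5 (n_4 = 5)
Step 3: H = 12/(N(N+1)) * sum(R_i^2/n_i) - 3(N+1)
     = 12/(19*20) * (44.5^2/5 + 41.5^2/4 + 66.5^2/5 + 37.5^2/5) - 3*20
     = 0.031579 * 1992.31 - 60
     = 2.915132.
Step 4: Ties present; correction factor C = 1 - 42/(19^3 - 19) = 0.993860. Corrected H = 2.915132 / 0.993860 = 2.933142.
Step 5: Under H0, H ~ chi^2(3); p-value = 0.402049.
Step 6: alpha = 0.1. fail to reject H0.

H = 2.9331, df = 3, p = 0.402049, fail to reject H0.


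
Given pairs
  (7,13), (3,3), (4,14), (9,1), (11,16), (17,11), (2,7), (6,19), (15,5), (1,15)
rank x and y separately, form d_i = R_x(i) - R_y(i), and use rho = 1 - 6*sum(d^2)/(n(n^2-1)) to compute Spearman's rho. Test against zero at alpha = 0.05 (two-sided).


Step 1: Rank x and y separately (midranks; no ties here).
rank(x): 7->6, 3->3, 4->4, 9->7, 11->8, 17->10, 2->2, 6->5, 15->9, 1->1
rank(y): 13->6, 3->2, 14->7, 1->1, 16->9, 11->5, 7->4, 19->10, 5->3, 15->8
Step 2: d_i = R_x(i) - R_y(i); compute d_i^2.
  (6-6)^2=0, (3-2)^2=1, (4-7)^2=9, (7-1)^2=36, (8-9)^2=1, (10-5)^2=25, (2-4)^2=4, (5-10)^2=25, (9-3)^2=36, (1-8)^2=49
sum(d^2) = 186.
Step 3: rho = 1 - 6*186 / (10*(10^2 - 1)) = 1 - 1116/990 = -0.127273.
Step 4: Under H0, t = rho * sqrt((n-2)/(1-rho^2)) = -0.3629 ~ t(8).
Step 5: Two-sided p-value from the t-distribution with 8 df = 0.726057.
Step 6: alpha = 0.05. fail to reject H0.

rho = -0.1273, p = 0.726057, fail to reject H0 at alpha = 0.05.


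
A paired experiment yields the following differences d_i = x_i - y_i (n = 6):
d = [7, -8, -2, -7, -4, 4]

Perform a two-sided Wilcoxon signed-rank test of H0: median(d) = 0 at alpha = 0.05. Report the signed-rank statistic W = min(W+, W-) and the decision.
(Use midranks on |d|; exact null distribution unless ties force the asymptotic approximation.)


Step 1: Drop any zero differences (none here) and take |d_i|.
|d| = [7, 8, 2, 7, 4, 4]
Step 2: Midrank |d_i| (ties get averaged ranks).
ranks: |7|->4.5, |8|->6, |2|->1, |7|->4.5, |4|->2.5, |4|->2.5
Step 3: Attach original signs; sum ranks with positive sign and with negative sign.
W+ = 4.5 + 2.5 = 7
W- = 6 + 1 + 4.5 + 2.5 = 14
(Check: W+ + W- = 21 should equal n(n+1)/2 = 21.)
Step 4: Test statistic W = min(W+, W-) = 7.
Step 5: Ties in |d|, so use the tie-corrected normal approximation.
        E[W] = n(n+1)/4 = 6*7/4 = 10.5.
        Tie groups: |d|=4 (t=2), |d|=7 (t=2); sum(t^3 - t) = 12.
        Var[W] = n(n+1)(2n+1)/24 - sum(t^3-t)/48 = 546/24 - 12/48 = 22.5.
        z = (W - E[W]) / sqrt(Var[W]) = (7 - 10.5) / 4.7434 = -0.7379.
        Two-sided p = 2*Phi(z) = 0.460597.
Step 6: alpha = 0.05. fail to reject H0.

W+ = 7, W- = 14, W = min = 7, p = 0.460597, fail to reject H0.


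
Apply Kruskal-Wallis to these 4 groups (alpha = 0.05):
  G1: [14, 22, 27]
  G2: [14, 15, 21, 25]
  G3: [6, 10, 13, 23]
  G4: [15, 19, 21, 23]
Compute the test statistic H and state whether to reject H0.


Step 1: Combine all N = 15 observations and assign midranks.
sorted (value, group, rank): (6,G3,1), (10,G3,2), (13,G3,3), (14,G1,4.5), (14,G2,4.5), (15,G2,6.5), (15,G4,6.5), (19,G4,8), (21,G2,9.5), (21,G4,9.5), (22,G1,11), (23,G3,12.5), (23,G4,12.5), (25,G2,14), (27,G1,15)
Step 2: Sum ranks within each group.
R_1 = 30.5 (n_1 = 3)
R_2 = 34.5 (n_2 = 4)
R_3 = 18.5 (n_3 = 4)
R_4 = 36.5 (n_4 = 4)
Step 3: H = 12/(N(N+1)) * sum(R_i^2/n_i) - 3(N+1)
     = 12/(15*16) * (30.5^2/3 + 34.5^2/4 + 18.5^2/4 + 36.5^2/4) - 3*16
     = 0.050000 * 1026.27 - 48
     = 3.313542.
Step 4: Ties present; correction factor C = 1 - 24/(15^3 - 15) = 0.992857. Corrected H = 3.313542 / 0.992857 = 3.337380.
Step 5: Under H0, H ~ chi^2(3); p-value = 0.342474.
Step 6: alpha = 0.05. fail to reject H0.

H = 3.3374, df = 3, p = 0.342474, fail to reject H0.


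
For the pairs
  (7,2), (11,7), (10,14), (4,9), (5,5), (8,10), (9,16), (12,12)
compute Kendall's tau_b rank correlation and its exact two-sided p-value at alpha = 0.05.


Step 1: Enumerate the 28 unordered pairs (i,j) with i<j and classify each by sign(x_j-x_i) * sign(y_j-y_i).
  (1,2):dx=+4,dy=+5->C; (1,3):dx=+3,dy=+12->C; (1,4):dx=-3,dy=+7->D; (1,5):dx=-2,dy=+3->D
  (1,6):dx=+1,dy=+8->C; (1,7):dx=+2,dy=+14->C; (1,8):dx=+5,dy=+10->C; (2,3):dx=-1,dy=+7->D
  (2,4):dx=-7,dy=+2->D; (2,5):dx=-6,dy=-2->C; (2,6):dx=-3,dy=+3->D; (2,7):dx=-2,dy=+9->D
  (2,8):dx=+1,dy=+5->C; (3,4):dx=-6,dy=-5->C; (3,5):dx=-5,dy=-9->C; (3,6):dx=-2,dy=-4->C
  (3,7):dx=-1,dy=+2->D; (3,8):dx=+2,dy=-2->D; (4,5):dx=+1,dy=-4->D; (4,6):dx=+4,dy=+1->C
  (4,7):dx=+5,dy=+7->C; (4,8):dx=+8,dy=+3->C; (5,6):dx=+3,dy=+5->C; (5,7):dx=+4,dy=+11->C
  (5,8):dx=+7,dy=+7->C; (6,7):dx=+1,dy=+6->C; (6,8):dx=+4,dy=+2->C; (7,8):dx=+3,dy=-4->D
Step 2: C = 18, D = 10, total pairs = 28.
Step 3: tau = (C - D)/(n(n-1)/2) = (18 - 10)/28 = 0.285714.
Step 4: Exact two-sided p-value (enumerate n! = 40320 permutations of y under H0): p = 0.398760.
Step 5: alpha = 0.05. fail to reject H0.

tau_b = 0.2857 (C=18, D=10), p = 0.398760, fail to reject H0.


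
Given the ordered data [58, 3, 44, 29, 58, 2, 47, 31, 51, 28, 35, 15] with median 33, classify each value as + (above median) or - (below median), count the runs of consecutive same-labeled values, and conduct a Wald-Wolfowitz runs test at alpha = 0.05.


Step 1: Compute median = 33; label A = above, B = below.
Labels in order: ABABABABABAB  (n_A = 6, n_B = 6)
Step 2: Count runs R = 12.
Step 3: Under H0 (random ordering), E[R] = 2*n_A*n_B/(n_A+n_B) + 1 = 2*6*6/12 + 1 = 7.0000.
        Var[R] = 2*n_A*n_B*(2*n_A*n_B - n_A - n_B) / ((n_A+n_B)^2 * (n_A+n_B-1)) = 4320/1584 = 2.7273.
        SD[R] = 1.6514.
Step 4: Continuity-corrected z = (R - 0.5 - E[R]) / SD[R] = (12 - 0.5 - 7.0000) / 1.6514 = 2.7249.
Step 5: Two-sided p-value via normal approximation = 2*(1 - Phi(|z|)) = 0.006432.
Step 6: alpha = 0.05. reject H0.

R = 12, z = 2.7249, p = 0.006432, reject H0.


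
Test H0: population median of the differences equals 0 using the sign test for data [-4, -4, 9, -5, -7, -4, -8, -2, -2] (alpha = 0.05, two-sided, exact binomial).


Step 1: Discard zero differences. Original n = 9; n_eff = number of nonzero differences = 9.
Nonzero differences (with sign): -4, -4, +9, -5, -7, -4, -8, -2, -2
Step 2: Count signs: positive = 1, negative = 8.
Step 3: Under H0: P(positive) = 0.5, so the number of positives S ~ Bin(9, 0.5).
Step 4: Two-sided exact p-value = sum of Bin(9,0.5) probabilities at or below the observed probability = 0.039062.
Step 5: alpha = 0.05. reject H0.

n_eff = 9, pos = 1, neg = 8, p = 0.039062, reject H0.


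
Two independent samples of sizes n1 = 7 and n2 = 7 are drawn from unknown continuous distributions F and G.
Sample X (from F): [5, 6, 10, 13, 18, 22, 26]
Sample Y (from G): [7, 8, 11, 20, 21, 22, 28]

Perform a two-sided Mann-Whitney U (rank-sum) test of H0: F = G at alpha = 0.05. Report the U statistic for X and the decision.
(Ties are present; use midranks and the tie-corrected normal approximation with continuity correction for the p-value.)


Step 1: Combine and sort all 14 observations; assign midranks.
sorted (value, group): (5,X), (6,X), (7,Y), (8,Y), (10,X), (11,Y), (13,X), (18,X), (20,Y), (21,Y), (22,X), (22,Y), (26,X), (28,Y)
ranks: 5->1, 6->2, 7->3, 8->4, 10->5, 11->6, 13->7, 18->8, 20->9, 21->10, 22->11.5, 22->11.5, 26->13, 28->14
Step 2: Rank sum for X: R1 = 1 + 2 + 5 + 7 + 8 + 11.5 + 13 = 47.5.
Step 3: U_X = R1 - n1(n1+1)/2 = 47.5 - 7*8/2 = 47.5 - 28 = 19.5.
       U_Y = n1*n2 - U_X = 49 - 19.5 = 29.5.
Step 4: Ties are present, so use the tie-corrected normal approximation (with continuity correction) for the p-value.
Step 5: p-value = 0.564871; compare to alpha = 0.05. fail to reject H0.

U_X = 19.5, p = 0.564871, fail to reject H0 at alpha = 0.05.


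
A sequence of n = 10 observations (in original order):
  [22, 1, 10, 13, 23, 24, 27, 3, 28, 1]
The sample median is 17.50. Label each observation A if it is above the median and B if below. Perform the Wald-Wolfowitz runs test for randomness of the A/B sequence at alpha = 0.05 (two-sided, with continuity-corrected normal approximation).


Step 1: Compute median = 17.50; label A = above, B = below.
Labels in order: ABBBAAABAB  (n_A = 5, n_B = 5)
Step 2: Count runs R = 6.
Step 3: Under H0 (random ordering), E[R] = 2*n_A*n_B/(n_A+n_B) + 1 = 2*5*5/10 + 1 = 6.0000.
        Var[R] = 2*n_A*n_B*(2*n_A*n_B - n_A - n_B) / ((n_A+n_B)^2 * (n_A+n_B-1)) = 2000/900 = 2.2222.
        SD[R] = 1.4907.
Step 4: R = E[R], so z = 0 with no continuity correction.
Step 5: Two-sided p-value via normal approximation = 2*(1 - Phi(|z|)) = 1.000000.
Step 6: alpha = 0.05. fail to reject H0.

R = 6, z = 0.0000, p = 1.000000, fail to reject H0.


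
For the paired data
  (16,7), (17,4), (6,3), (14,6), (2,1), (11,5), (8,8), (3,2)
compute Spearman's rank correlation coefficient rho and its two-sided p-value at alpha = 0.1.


Step 1: Rank x and y separately (midranks; no ties here).
rank(x): 16->7, 17->8, 6->3, 14->6, 2->1, 11->5, 8->4, 3->2
rank(y): 7->7, 4->4, 3->3, 6->6, 1->1, 5->5, 8->8, 2->2
Step 2: d_i = R_x(i) - R_y(i); compute d_i^2.
  (7-7)^2=0, (8-4)^2=16, (3-3)^2=0, (6-6)^2=0, (1-1)^2=0, (5-5)^2=0, (4-8)^2=16, (2-2)^2=0
sum(d^2) = 32.
Step 3: rho = 1 - 6*32 / (8*(8^2 - 1)) = 1 - 192/504 = 0.619048.
Step 4: Under H0, t = rho * sqrt((n-2)/(1-rho^2)) = 1.9308 ~ t(6).
Step 5: Two-sided p-value from the t-distribution with 6 df = 0.101733.
Step 6: alpha = 0.1. fail to reject H0.

rho = 0.6190, p = 0.101733, fail to reject H0 at alpha = 0.1.


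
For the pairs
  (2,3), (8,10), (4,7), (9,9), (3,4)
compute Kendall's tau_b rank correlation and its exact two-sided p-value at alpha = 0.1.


Step 1: Enumerate the 10 unordered pairs (i,j) with i<j and classify each by sign(x_j-x_i) * sign(y_j-y_i).
  (1,2):dx=+6,dy=+7->C; (1,3):dx=+2,dy=+4->C; (1,4):dx=+7,dy=+6->C; (1,5):dx=+1,dy=+1->C
  (2,3):dx=-4,dy=-3->C; (2,4):dx=+1,dy=-1->D; (2,5):dx=-5,dy=-6->C; (3,4):dx=+5,dy=+2->C
  (3,5):dx=-1,dy=-3->C; (4,5):dx=-6,dy=-5->C
Step 2: C = 9, D = 1, total pairs = 10.
Step 3: tau = (C - D)/(n(n-1)/2) = (9 - 1)/10 = 0.800000.
Step 4: Exact two-sided p-value (enumerate n! = 120 permutations of y under H0): p = 0.083333.
Step 5: alpha = 0.1. reject H0.

tau_b = 0.8000 (C=9, D=1), p = 0.083333, reject H0.


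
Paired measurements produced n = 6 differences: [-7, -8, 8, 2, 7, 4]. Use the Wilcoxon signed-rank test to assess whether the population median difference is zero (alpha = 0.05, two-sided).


Step 1: Drop any zero differences (none here) and take |d_i|.
|d| = [7, 8, 8, 2, 7, 4]
Step 2: Midrank |d_i| (ties get averaged ranks).
ranks: |7|->3.5, |8|->5.5, |8|->5.5, |2|->1, |7|->3.5, |4|->2
Step 3: Attach original signs; sum ranks with positive sign and with negative sign.
W+ = 5.5 + 1 + 3.5 + 2 = 12
W- = 3.5 + 5.5 = 9
(Check: W+ + W- = 21 should equal n(n+1)/2 = 21.)
Step 4: Test statistic W = min(W+, W-) = 9.
Step 5: Ties in |d|, so use the tie-corrected normal approximation.
        E[W] = n(n+1)/4 = 6*7/4 = 10.5.
        Tie groups: |d|=7 (t=2), |d|=8 (t=2); sum(t^3 - t) = 12.
        Var[W] = n(n+1)(2n+1)/24 - sum(t^3-t)/48 = 546/24 - 12/48 = 22.5.
        z = (W - E[W]) / sqrt(Var[W]) = (9 - 10.5) / 4.7434 = -0.3162.
        Two-sided p = 2*Phi(z) = 0.751830.
Step 6: alpha = 0.05. fail to reject H0.

W+ = 12, W- = 9, W = min = 9, p = 0.751830, fail to reject H0.


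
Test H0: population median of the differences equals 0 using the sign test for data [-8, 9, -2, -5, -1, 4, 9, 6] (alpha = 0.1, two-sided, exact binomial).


Step 1: Discard zero differences. Original n = 8; n_eff = number of nonzero differences = 8.
Nonzero differences (with sign): -8, +9, -2, -5, -1, +4, +9, +6
Step 2: Count signs: positive = 4, negative = 4.
Step 3: Under H0: P(positive) = 0.5, so the number of positives S ~ Bin(8, 0.5).
Step 4: Two-sided exact p-value = sum of Bin(8,0.5) probabilities at or below the observed probability = 1.000000.
Step 5: alpha = 0.1. fail to reject H0.

n_eff = 8, pos = 4, neg = 4, p = 1.000000, fail to reject H0.


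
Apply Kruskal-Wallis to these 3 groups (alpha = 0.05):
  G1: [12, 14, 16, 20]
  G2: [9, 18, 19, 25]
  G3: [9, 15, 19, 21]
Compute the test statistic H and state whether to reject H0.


Step 1: Combine all N = 12 observations and assign midranks.
sorted (value, group, rank): (9,G2,1.5), (9,G3,1.5), (12,G1,3), (14,G1,4), (15,G3,5), (16,G1,6), (18,G2,7), (19,G2,8.5), (19,G3,8.5), (20,G1,10), (21,G3,11), (25,G2,12)
Step 2: Sum ranks within each group.
R_1 = 23 (n_1 = 4)
R_2 = 29 (n_2 = 4)
R_3 = 26 (n_3 = 4)
Step 3: H = 12/(N(N+1)) * sum(R_i^2/n_i) - 3(N+1)
     = 12/(12*13) * (23^2/4 + 29^2/4 + 26^2/4) - 3*13
     = 0.076923 * 511.5 - 39
     = 0.346154.
Step 4: Ties present; correction factor C = 1 - 12/(12^3 - 12) = 0.993007. Corrected H = 0.346154 / 0.993007 = 0.348592.
Step 5: Under H0, H ~ chi^2(2); p-value = 0.840048.
Step 6: alpha = 0.05. fail to reject H0.

H = 0.3486, df = 2, p = 0.840048, fail to reject H0.


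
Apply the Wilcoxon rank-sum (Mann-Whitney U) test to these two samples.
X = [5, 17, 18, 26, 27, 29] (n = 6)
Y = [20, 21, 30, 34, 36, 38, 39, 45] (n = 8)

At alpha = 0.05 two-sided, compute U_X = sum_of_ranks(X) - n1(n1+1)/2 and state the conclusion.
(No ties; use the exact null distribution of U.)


Step 1: Combine and sort all 14 observations; assign midranks.
sorted (value, group): (5,X), (17,X), (18,X), (20,Y), (21,Y), (26,X), (27,X), (29,X), (30,Y), (34,Y), (36,Y), (38,Y), (39,Y), (45,Y)
ranks: 5->1, 17->2, 18->3, 20->4, 21->5, 26->6, 27->7, 29->8, 30->9, 34->10, 36->11, 38->12, 39->13, 45->14
Step 2: Rank sum for X: R1 = 1 + 2 + 3 + 6 + 7 + 8 = 27.
Step 3: U_X = R1 - n1(n1+1)/2 = 27 - 6*7/2 = 27 - 21 = 6.
       U_Y = n1*n2 - U_X = 48 - 6 = 42.
Step 4: No ties, so the exact null distribution of U (based on enumerating the C(14,6) = 3003 equally likely rank assignments) gives the two-sided p-value.
Step 5: p-value = 0.019980; compare to alpha = 0.05. reject H0.

U_X = 6, p = 0.019980, reject H0 at alpha = 0.05.


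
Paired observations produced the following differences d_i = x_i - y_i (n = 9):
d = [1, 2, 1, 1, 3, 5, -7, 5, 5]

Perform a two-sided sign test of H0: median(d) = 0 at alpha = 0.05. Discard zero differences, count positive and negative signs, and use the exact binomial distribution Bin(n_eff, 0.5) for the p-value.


Step 1: Discard zero differences. Original n = 9; n_eff = number of nonzero differences = 9.
Nonzero differences (with sign): +1, +2, +1, +1, +3, +5, -7, +5, +5
Step 2: Count signs: positive = 8, negative = 1.
Step 3: Under H0: P(positive) = 0.5, so the number of positives S ~ Bin(9, 0.5).
Step 4: Two-sided exact p-value = sum of Bin(9,0.5) probabilities at or below the observed probability = 0.039062.
Step 5: alpha = 0.05. reject H0.

n_eff = 9, pos = 8, neg = 1, p = 0.039062, reject H0.


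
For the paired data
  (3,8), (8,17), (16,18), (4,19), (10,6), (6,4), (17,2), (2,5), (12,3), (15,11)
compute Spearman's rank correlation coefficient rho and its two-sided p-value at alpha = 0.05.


Step 1: Rank x and y separately (midranks; no ties here).
rank(x): 3->2, 8->5, 16->9, 4->3, 10->6, 6->4, 17->10, 2->1, 12->7, 15->8
rank(y): 8->6, 17->8, 18->9, 19->10, 6->5, 4->3, 2->1, 5->4, 3->2, 11->7
Step 2: d_i = R_x(i) - R_y(i); compute d_i^2.
  (2-6)^2=16, (5-8)^2=9, (9-9)^2=0, (3-10)^2=49, (6-5)^2=1, (4-3)^2=1, (10-1)^2=81, (1-4)^2=9, (7-2)^2=25, (8-7)^2=1
sum(d^2) = 192.
Step 3: rho = 1 - 6*192 / (10*(10^2 - 1)) = 1 - 1152/990 = -0.163636.
Step 4: Under H0, t = rho * sqrt((n-2)/(1-rho^2)) = -0.4692 ~ t(8).
Step 5: Two-sided p-value from the t-distribution with 8 df = 0.651477.
Step 6: alpha = 0.05. fail to reject H0.

rho = -0.1636, p = 0.651477, fail to reject H0 at alpha = 0.05.


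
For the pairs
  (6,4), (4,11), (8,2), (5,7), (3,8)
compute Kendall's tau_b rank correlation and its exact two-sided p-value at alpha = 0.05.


Step 1: Enumerate the 10 unordered pairs (i,j) with i<j and classify each by sign(x_j-x_i) * sign(y_j-y_i).
  (1,2):dx=-2,dy=+7->D; (1,3):dx=+2,dy=-2->D; (1,4):dx=-1,dy=+3->D; (1,5):dx=-3,dy=+4->D
  (2,3):dx=+4,dy=-9->D; (2,4):dx=+1,dy=-4->D; (2,5):dx=-1,dy=-3->C; (3,4):dx=-3,dy=+5->D
  (3,5):dx=-5,dy=+6->D; (4,5):dx=-2,dy=+1->D
Step 2: C = 1, D = 9, total pairs = 10.
Step 3: tau = (C - D)/(n(n-1)/2) = (1 - 9)/10 = -0.800000.
Step 4: Exact two-sided p-value (enumerate n! = 120 permutations of y under H0): p = 0.083333.
Step 5: alpha = 0.05. fail to reject H0.

tau_b = -0.8000 (C=1, D=9), p = 0.083333, fail to reject H0.


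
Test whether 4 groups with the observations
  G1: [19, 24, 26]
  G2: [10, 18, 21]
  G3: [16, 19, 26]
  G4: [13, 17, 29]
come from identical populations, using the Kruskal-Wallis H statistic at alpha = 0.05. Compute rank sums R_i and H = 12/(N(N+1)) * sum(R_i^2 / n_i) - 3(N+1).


Step 1: Combine all N = 12 observations and assign midranks.
sorted (value, group, rank): (10,G2,1), (13,G4,2), (16,G3,3), (17,G4,4), (18,G2,5), (19,G1,6.5), (19,G3,6.5), (21,G2,8), (24,G1,9), (26,G1,10.5), (26,G3,10.5), (29,G4,12)
Step 2: Sum ranks within each group.
R_1 = 26 (n_1 = 3)
R_2 = 14 (n_2 = 3)
R_3 = 20 (n_3 = 3)
R_4 = 18 (n_4 = 3)
Step 3: H = 12/(N(N+1)) * sum(R_i^2/n_i) - 3(N+1)
     = 12/(12*13) * (26^2/3 + 14^2/3 + 20^2/3 + 18^2/3) - 3*13
     = 0.076923 * 532 - 39
     = 1.923077.
Step 4: Ties present; correction factor C = 1 - 12/(12^3 - 12) = 0.993007. Corrected H = 1.923077 / 0.993007 = 1.936620.
Step 5: Under H0, H ~ chi^2(3); p-value = 0.585665.
Step 6: alpha = 0.05. fail to reject H0.

H = 1.9366, df = 3, p = 0.585665, fail to reject H0.


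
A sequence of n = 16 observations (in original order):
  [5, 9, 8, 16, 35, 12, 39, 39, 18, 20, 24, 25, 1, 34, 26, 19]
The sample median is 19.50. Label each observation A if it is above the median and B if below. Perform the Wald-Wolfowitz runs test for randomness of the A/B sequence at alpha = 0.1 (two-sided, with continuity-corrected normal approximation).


Step 1: Compute median = 19.50; label A = above, B = below.
Labels in order: BBBBABAABAAABAAB  (n_A = 8, n_B = 8)
Step 2: Count runs R = 9.
Step 3: Under H0 (random ordering), E[R] = 2*n_A*n_B/(n_A+n_B) + 1 = 2*8*8/16 + 1 = 9.0000.
        Var[R] = 2*n_A*n_B*(2*n_A*n_B - n_A - n_B) / ((n_A+n_B)^2 * (n_A+n_B-1)) = 14336/3840 = 3.7333.
        SD[R] = 1.9322.
Step 4: R = E[R], so z = 0 with no continuity correction.
Step 5: Two-sided p-value via normal approximation = 2*(1 - Phi(|z|)) = 1.000000.
Step 6: alpha = 0.1. fail to reject H0.

R = 9, z = 0.0000, p = 1.000000, fail to reject H0.
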